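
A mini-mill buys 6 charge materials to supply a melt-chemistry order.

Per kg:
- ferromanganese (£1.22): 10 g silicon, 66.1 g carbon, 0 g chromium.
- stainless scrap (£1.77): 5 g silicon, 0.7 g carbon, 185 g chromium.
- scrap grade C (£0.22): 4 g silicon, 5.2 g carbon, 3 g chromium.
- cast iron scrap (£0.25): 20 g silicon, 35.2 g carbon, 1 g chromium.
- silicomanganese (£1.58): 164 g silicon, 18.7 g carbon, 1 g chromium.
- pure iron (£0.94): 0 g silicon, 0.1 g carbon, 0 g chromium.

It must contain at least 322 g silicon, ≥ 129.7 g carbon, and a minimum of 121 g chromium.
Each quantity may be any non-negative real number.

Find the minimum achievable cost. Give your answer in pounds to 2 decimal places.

This is a linear program. Let x1 = kg of ferromanganese, x2 = kg of stainless scrap, x3 = kg of scrap grade C, x4 = kg of cast iron scrap, x5 = kg of silicomanganese, x6 = kg of pure iron.
Minimize 1.22x1 + 1.77x2 + 0.22x3 + 0.25x4 + 1.58x5 + 0.94x6 subject to:
  10x1 + 5x2 + 4x3 + 20x4 + 164x5 ≥ 322   (silicon)
  66.1x1 + 0.7x2 + 5.2x3 + 35.2x4 + 18.7x5 + 0.1x6 ≥ 129.7   (carbon)
  185x2 + 3x3 + 1x4 + 1x5 ≥ 121   (chromium)
  x1, x2, x3, x4, x5, x6 ≥ 0.
The cheapest feasible vertex uses only stainless scrap, cast iron scrap, silicomanganese; ferromanganese, scrap grade C, pure iron are not used. There the silicon, carbon, chromium constraints are tight.
That vertex is x2 = 0.6302, x4 = 2.822, x5 = 1.6.
Total cost: 1.77·0.6302 + 0.25·2.822 + 1.58·1.6 = 4.3490.

£4.35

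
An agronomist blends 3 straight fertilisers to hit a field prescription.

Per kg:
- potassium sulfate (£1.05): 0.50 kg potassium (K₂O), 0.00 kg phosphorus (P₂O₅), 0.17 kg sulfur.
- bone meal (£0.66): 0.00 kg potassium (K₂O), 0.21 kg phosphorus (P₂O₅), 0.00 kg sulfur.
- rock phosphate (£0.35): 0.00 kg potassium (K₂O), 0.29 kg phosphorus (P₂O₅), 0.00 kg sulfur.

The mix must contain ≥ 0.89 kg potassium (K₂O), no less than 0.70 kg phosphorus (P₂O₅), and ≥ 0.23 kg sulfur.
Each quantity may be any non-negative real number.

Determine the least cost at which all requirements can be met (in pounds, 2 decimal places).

This is a linear program. Let x1 = kg of potassium sulfate, x2 = kg of bone meal, x3 = kg of rock phosphate.
min 1.05x1 + 0.66x2 + 0.35x3 subject to:
  0.5x1 ≥ 0.89   (potassium (K₂O))
  0.21x2 + 0.29x3 ≥ 0.7   (phosphorus (P₂O₅))
  0.17x1 ≥ 0.23   (sulfur)
  x1, x2, x3 ≥ 0.
The minimum-cost mix takes nothing from bone meal — only potassium sulfate, rock phosphate. The potassium (K₂O) and phosphorus (P₂O₅) requirements are met with equality.
That vertex is x1 = 1.78, x3 = 2.414.
Total cost: 1.05·1.78 + 0.35·2.414 = 2.7139.

£2.71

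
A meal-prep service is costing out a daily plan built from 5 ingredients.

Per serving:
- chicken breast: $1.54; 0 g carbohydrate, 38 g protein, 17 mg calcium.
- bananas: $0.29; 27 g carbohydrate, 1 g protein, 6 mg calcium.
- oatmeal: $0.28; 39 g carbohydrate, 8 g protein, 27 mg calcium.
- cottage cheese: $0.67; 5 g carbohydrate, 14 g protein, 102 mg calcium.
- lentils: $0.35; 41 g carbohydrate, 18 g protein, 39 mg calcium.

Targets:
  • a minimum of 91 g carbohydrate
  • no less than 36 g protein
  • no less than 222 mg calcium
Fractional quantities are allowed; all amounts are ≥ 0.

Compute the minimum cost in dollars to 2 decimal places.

$1.65

This is a linear program. Let x1 = servings of chicken breast, x2 = servings of bananas, x3 = servings of oatmeal, x4 = servings of cottage cheese, x5 = servings of lentils.
min 1.54x1 + 0.29x2 + 0.28x3 + 0.67x4 + 0.35x5 with:
  27x2 + 39x3 + 5x4 + 41x5 ≥ 91   (carbohydrate)
  38x1 + 1x2 + 8x3 + 14x4 + 18x5 ≥ 36   (protein)
  17x1 + 6x2 + 27x3 + 102x4 + 39x5 ≥ 222   (calcium)
  x1, x2, x3, x4, x5 ≥ 0.
The optimal basis is {cottage cheese, lentils}; chicken breast, bananas, oatmeal drop out. The carbohydrate and calcium requirements are met with equality.
Optimal quantities: cottage cheese = 1.393 servings, lentils = 2.05 servings.
Hence cost = 0.67·1.393 + 0.35·2.05 = $1.6508.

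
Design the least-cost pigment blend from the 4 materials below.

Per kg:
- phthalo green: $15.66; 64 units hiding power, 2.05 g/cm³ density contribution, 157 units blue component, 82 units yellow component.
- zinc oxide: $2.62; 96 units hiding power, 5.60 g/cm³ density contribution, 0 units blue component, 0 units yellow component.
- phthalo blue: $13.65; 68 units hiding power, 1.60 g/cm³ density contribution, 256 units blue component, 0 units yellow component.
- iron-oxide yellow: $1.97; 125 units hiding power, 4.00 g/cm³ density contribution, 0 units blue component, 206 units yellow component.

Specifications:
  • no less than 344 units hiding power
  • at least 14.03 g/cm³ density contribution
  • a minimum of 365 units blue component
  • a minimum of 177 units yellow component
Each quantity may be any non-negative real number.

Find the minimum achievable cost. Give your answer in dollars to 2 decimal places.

Let x1 = kg of phthalo green, x2 = kg of zinc oxide, x3 = kg of phthalo blue, x4 = kg of iron-oxide yellow.
Minimize 15.66x1 + 2.62x2 + 13.65x3 + 1.97x4 s.t.:
  64x1 + 96x2 + 68x3 + 125x4 ≥ 344   (hiding power)
  2.05x1 + 5.6x2 + 1.6x3 + 4x4 ≥ 14.03   (density contribution)
  157x1 + 256x3 ≥ 365   (blue component)
  82x1 + 206x4 ≥ 177   (yellow component)
  x1, x2, x3, x4 ≥ 0.
The optimal basis is {zinc oxide, phthalo blue, iron-oxide yellow}; phthalo green drops out. Binding constraints: density contribution, blue component, yellow component.
So zinc oxide = 1.4843 kg, phthalo blue = 1.4258 kg, iron-oxide yellow = 0.85922 kg.
Hence cost = 2.62·1.4843 + 13.65·1.4258 + 1.97·0.85922 = $25.0437.

$25.04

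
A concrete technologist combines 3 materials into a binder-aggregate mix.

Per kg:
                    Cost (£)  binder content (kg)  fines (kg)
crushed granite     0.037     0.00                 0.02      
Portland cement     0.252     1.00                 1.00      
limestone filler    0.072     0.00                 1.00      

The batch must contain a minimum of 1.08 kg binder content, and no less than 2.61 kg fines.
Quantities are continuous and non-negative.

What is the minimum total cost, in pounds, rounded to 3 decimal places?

£0.382

Let x1 = kg of crushed granite, x2 = kg of Portland cement, x3 = kg of limestone filler.
Minimize 0.037x1 + 0.252x2 + 0.072x3 subject to:
  1x2 ≥ 1.08   (binder content)
  0.02x1 + 1x2 + 1x3 ≥ 2.61   (fines)
  x1, x2, x3 ≥ 0.
The minimum-cost mix takes nothing from crushed granite — only Portland cement, limestone filler. There the binder content and fines constraints are tight.
That vertex is x2 = 1.08, x3 = 1.53.
Objective = 0.252·1.08 + 0.072·1.53 = 0.38232.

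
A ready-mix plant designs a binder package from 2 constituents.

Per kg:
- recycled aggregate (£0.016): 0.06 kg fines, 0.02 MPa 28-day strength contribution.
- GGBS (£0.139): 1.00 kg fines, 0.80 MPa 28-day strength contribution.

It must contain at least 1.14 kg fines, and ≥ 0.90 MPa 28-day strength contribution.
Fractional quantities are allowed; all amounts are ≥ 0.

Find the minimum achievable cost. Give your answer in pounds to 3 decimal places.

£0.158

Let x1 = kg of recycled aggregate, x2 = kg of GGBS.
Minimise 0.016x1 + 0.139x2 with:
  0.06x1 + 1x2 ≥ 1.14   (fines)
  0.02x1 + 0.8x2 ≥ 0.9   (28-day strength contribution)
  x1, x2 ≥ 0.
At the optimum only GGBS is positive (recycled aggregate = 0). The fines requirement is met with equality.
Solving gives x2 = 1.14.
Total cost: 0.139·1.14 = 0.15846.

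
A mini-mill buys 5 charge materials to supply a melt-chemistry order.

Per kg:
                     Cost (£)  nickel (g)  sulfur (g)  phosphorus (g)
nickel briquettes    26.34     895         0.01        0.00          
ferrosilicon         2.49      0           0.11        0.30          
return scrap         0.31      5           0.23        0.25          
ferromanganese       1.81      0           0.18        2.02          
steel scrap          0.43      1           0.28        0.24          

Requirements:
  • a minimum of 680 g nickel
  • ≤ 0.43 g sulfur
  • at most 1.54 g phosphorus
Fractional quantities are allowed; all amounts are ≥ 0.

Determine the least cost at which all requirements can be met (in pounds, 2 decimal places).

Set it up as a linear program. Let x1 = kg of nickel briquettes, x2 = kg of ferrosilicon, x3 = kg of return scrap, x4 = kg of ferromanganese, x5 = kg of steel scrap.
Minimize 26.34x1 + 2.49x2 + 0.31x3 + 1.81x4 + 0.43x5 with:
  895x1 + 5x3 + 1x5 ≥ 680   (nickel)
  0.01x1 + 0.11x2 + 0.23x3 + 0.18x4 + 0.28x5 ≤ 0.43   (sulfur)
  0.3x2 + 0.25x3 + 2.02x4 + 0.24x5 ≤ 1.54   (phosphorus)
  x1, x2, x3, x4, x5 ≥ 0.
The optimal basis is {nickel briquettes}; ferrosilicon, return scrap, ferromanganese, steel scrap drop out. There the nickel constraint is tight.
Optimal quantities: nickel briquettes = 0.7598 kg.
Cost = 26.34·0.7598 = 20.0131.

£20.01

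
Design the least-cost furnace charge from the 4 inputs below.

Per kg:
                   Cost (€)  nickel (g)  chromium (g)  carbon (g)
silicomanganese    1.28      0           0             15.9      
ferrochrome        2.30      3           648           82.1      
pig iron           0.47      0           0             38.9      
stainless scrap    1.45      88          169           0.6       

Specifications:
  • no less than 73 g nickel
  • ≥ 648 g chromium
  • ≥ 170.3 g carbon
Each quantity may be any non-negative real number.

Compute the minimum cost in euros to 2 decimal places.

Let x1 = kg of silicomanganese, x2 = kg of ferrochrome, x3 = kg of pig iron, x4 = kg of stainless scrap.
Minimise 1.28x1 + 2.3x2 + 0.47x3 + 1.45x4 s.t.:
  3x2 + 88x4 ≥ 73   (nickel)
  648x2 + 169x4 ≥ 648   (chromium)
  15.9x1 + 82.1x2 + 38.9x3 + 0.6x4 ≥ 170.3   (carbon)
  x1, x2, x3, x4 ≥ 0.
The optimal basis is {ferrochrome, pig iron, stainless scrap}; silicomanganese drops out. Binding constraints: nickel, chromium, carbon.
That vertex is x2 = 0.7907, x3 = 2.697, x4 = 0.8026.
Total cost: 2.3·0.7907 + 0.47·2.697 + 1.45·0.8026 = 4.2500.

€4.25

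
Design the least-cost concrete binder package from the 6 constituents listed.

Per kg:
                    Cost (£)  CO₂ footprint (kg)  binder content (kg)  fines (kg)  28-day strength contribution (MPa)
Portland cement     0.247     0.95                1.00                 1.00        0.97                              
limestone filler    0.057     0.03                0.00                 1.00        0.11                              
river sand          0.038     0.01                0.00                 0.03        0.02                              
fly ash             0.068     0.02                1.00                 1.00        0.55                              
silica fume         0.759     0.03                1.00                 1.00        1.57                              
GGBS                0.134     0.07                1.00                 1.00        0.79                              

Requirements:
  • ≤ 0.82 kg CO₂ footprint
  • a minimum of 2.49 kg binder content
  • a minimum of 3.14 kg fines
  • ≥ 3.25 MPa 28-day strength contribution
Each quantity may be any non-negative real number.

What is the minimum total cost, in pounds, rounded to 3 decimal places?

Let x1 = kg of Portland cement, x2 = kg of limestone filler, x3 = kg of river sand, x4 = kg of fly ash, x5 = kg of silica fume, x6 = kg of GGBS.
Minimize 0.247x1 + 0.057x2 + 0.038x3 + 0.068x4 + 0.759x5 + 0.134x6 s.t.:
  0.95x1 + 0.03x2 + 0.01x3 + 0.02x4 + 0.03x5 + 0.07x6 ≤ 0.82   (CO₂ footprint)
  1x1 + 1x4 + 1x5 + 1x6 ≥ 2.49   (binder content)
  1x1 + 1x2 + 0.03x3 + 1x4 + 1x5 + 1x6 ≥ 3.14   (fines)
  0.97x1 + 0.11x2 + 0.02x3 + 0.55x4 + 1.57x5 + 0.79x6 ≥ 3.25   (28-day strength contribution)
  x1, x2, x3, x4, x5, x6 ≥ 0.
The optimal basis is {fly ash}; Portland cement, limestone filler, river sand, silica fume, GGBS drop out. The 28-day strength contribution requirement is met with equality.
That vertex is x4 = 5.909.
Cost = 0.068·5.909 = 0.40181.

£0.402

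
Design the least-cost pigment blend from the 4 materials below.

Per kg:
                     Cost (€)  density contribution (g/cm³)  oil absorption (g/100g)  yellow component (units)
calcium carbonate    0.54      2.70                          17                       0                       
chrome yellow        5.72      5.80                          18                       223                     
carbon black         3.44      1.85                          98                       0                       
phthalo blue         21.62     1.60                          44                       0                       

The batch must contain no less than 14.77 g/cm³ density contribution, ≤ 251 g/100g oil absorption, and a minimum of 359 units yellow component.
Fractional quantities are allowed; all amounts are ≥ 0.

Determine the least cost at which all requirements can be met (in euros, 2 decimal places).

€10.29

This is a linear program. Let x1 = kg of calcium carbonate, x2 = kg of chrome yellow, x3 = kg of carbon black, x4 = kg of phthalo blue.
min 0.54x1 + 5.72x2 + 3.44x3 + 21.62x4 s.t.:
  2.7x1 + 5.8x2 + 1.85x3 + 1.6x4 ≥ 14.77   (density contribution)
  17x1 + 18x2 + 98x3 + 44x4 ≤ 251   (oil absorption)
  223x2 ≥ 359   (yellow component)
  x1, x2, x3, x4 ≥ 0.
At the optimum only calcium carbonate, chrome yellow are positive (carbon black, phthalo blue = 0). Binding constraints: density contribution and yellow component.
Solving gives x1 = 2.012141, x2 = 1.609865.
Total cost: 0.54·2.012141 + 5.72·1.609865 = 10.29498.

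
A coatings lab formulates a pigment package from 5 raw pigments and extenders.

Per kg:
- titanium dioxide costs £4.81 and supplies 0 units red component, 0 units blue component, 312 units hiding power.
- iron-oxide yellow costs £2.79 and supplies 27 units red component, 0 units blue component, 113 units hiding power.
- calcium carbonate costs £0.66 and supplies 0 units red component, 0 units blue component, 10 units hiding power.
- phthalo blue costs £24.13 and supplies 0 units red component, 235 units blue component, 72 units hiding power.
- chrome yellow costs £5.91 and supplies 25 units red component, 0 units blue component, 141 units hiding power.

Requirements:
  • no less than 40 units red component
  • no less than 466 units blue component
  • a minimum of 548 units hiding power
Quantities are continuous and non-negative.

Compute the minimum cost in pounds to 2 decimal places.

Let x1 = kg of titanium dioxide, x2 = kg of iron-oxide yellow, x3 = kg of calcium carbonate, x4 = kg of phthalo blue, x5 = kg of chrome yellow.
Minimize 4.81x1 + 2.79x2 + 0.66x3 + 24.13x4 + 5.91x5 s.t.:
  27x2 + 25x5 ≥ 40   (red component)
  235x4 ≥ 466   (blue component)
  312x1 + 113x2 + 10x3 + 72x4 + 141x5 ≥ 548   (hiding power)
  x1, x2, x3, x4, x5 ≥ 0.
The minimum-cost mix takes nothing from calcium carbonate, chrome yellow — only titanium dioxide, iron-oxide yellow, phthalo blue. Binding constraints: red component, blue component, hiding power.
That vertex is x1 = 0.7622, x2 = 1.481, x4 = 1.983.
Hence cost = 4.81·0.7622 + 2.79·1.481 + 24.13·1.983 = £55.6480.

£55.65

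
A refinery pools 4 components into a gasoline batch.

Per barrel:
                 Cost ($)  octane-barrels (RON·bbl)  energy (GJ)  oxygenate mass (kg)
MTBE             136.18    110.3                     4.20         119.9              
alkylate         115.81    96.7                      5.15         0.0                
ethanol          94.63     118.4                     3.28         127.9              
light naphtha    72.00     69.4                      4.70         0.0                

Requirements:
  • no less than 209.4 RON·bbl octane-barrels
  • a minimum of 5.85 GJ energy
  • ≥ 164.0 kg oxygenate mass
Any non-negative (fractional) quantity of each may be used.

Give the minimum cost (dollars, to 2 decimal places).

$167.65

Let x1 = barrels of MTBE, x2 = barrels of alkylate, x3 = barrels of ethanol, x4 = barrels of light naphtha.
Minimise 136.18x1 + 115.81x2 + 94.63x3 + 72x4 s.t.:
  110.3x1 + 96.7x2 + 118.4x3 + 69.4x4 ≥ 209.4   (octane-barrels)
  4.2x1 + 5.15x2 + 3.28x3 + 4.7x4 ≥ 5.85   (energy)
  119.9x1 + 127.9x3 ≥ 164   (oxygenate mass)
  x1, x2, x3, x4 ≥ 0.
The minimum-cost mix takes nothing from MTBE, alkylate — only ethanol, light naphtha. There the octane-barrels and energy constraints are tight.
Optimal quantities: ethanol = 1.7582 barrels, light naphtha = 0.017662 barrels.
Total cost: 94.63·1.7582 + 72·0.017662 = 167.6501.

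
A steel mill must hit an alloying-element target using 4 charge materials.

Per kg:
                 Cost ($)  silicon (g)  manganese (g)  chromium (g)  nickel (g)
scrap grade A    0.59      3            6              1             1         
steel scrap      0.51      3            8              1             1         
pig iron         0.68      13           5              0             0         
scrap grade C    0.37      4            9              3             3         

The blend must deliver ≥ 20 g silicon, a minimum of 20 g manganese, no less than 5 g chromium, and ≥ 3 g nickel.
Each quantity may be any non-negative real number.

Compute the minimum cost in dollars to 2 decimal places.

Treat it as an LP. Let x1 = kg of scrap grade A, x2 = kg of steel scrap, x3 = kg of pig iron, x4 = kg of scrap grade C.
min 0.59x1 + 0.51x2 + 0.68x3 + 0.37x4 s.t.:
  3x1 + 3x2 + 13x3 + 4x4 ≥ 20   (silicon)
  6x1 + 8x2 + 5x3 + 9x4 ≥ 20   (manganese)
  1x1 + 1x2 + 3x4 ≥ 5   (chromium)
  1x1 + 1x2 + 3x4 ≥ 3   (nickel)
  x1, x2, x3, x4 ≥ 0.
The optimal basis is {pig iron, scrap grade C}; scrap grade A, steel scrap drop out. Binding constraints: silicon and chromium.
Optimal quantities: pig iron = 1.026 kg, scrap grade C = 1.667 kg.
Objective = 0.68·1.026 + 0.37·1.667 = 1.3145.

$1.31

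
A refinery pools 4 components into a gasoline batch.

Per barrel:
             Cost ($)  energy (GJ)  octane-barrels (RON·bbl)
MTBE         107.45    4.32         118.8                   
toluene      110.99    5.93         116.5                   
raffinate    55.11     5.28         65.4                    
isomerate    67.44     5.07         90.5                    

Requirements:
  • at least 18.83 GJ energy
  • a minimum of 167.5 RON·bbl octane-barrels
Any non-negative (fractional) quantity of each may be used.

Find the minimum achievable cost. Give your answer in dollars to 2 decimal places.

$196.54

This is a linear program. Let x1 = barrels of MTBE, x2 = barrels of toluene, x3 = barrels of raffinate, x4 = barrels of isomerate.
min 107.45x1 + 110.99x2 + 55.11x3 + 67.44x4 s.t.:
  4.32x1 + 5.93x2 + 5.28x3 + 5.07x4 ≥ 18.83   (energy)
  118.8x1 + 116.5x2 + 65.4x3 + 90.5x4 ≥ 167.5   (octane-barrels)
  x1, x2, x3, x4 ≥ 0.
At the optimum only raffinate is positive (MTBE, toluene, isomerate = 0). There the energy constraint is tight.
So raffinate = 3.5663 barrels.
Hence cost = 55.11·3.5663 = $196.5388.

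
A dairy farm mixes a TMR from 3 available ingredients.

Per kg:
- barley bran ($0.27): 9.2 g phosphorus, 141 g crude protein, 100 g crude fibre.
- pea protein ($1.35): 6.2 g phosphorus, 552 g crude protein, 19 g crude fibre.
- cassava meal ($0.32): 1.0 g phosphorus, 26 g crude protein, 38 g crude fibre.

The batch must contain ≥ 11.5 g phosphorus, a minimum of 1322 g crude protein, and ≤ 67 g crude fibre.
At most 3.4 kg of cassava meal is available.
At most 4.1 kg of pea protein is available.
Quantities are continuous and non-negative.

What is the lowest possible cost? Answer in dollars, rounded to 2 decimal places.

Let x1 = kg of barley bran, x2 = kg of pea protein, x3 = kg of cassava meal.
Minimize 0.27x1 + 1.35x2 + 0.32x3 s.t.:
  9.2x1 + 6.2x2 + 1x3 ≥ 11.5   (phosphorus)
  141x1 + 552x2 + 26x3 ≥ 1322   (crude protein)
  100x1 + 19x2 + 38x3 ≤ 67   (crude fibre)
  x3 ≤ 3.4
  x2 ≤ 4.1
  x1, x2, x3 ≥ 0.
The optimal basis is {barley bran, pea protein}; cassava meal drops out. The crude protein and crude fibre requirements are met with equality.
Optimal quantities: barley bran = 0.2259 kg, pea protein = 2.337 kg.
Objective = 0.27·0.2259 + 1.35·2.337 = 3.2159.

$3.22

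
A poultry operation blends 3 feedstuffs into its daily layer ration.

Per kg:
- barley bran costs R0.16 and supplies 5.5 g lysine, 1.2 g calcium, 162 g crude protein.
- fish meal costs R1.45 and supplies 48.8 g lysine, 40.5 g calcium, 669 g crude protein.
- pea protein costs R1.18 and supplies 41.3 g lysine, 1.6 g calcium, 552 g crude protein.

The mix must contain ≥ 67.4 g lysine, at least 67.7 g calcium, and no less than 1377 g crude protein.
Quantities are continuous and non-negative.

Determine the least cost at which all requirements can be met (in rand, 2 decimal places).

R2.64

Let x1 = kg of barley bran, x2 = kg of fish meal, x3 = kg of pea protein.
min 0.16x1 + 1.45x2 + 1.18x3 s.t.:
  5.5x1 + 48.8x2 + 41.3x3 ≥ 67.4   (lysine)
  1.2x1 + 40.5x2 + 1.6x3 ≥ 67.7   (calcium)
  162x1 + 669x2 + 552x3 ≥ 1377   (crude protein)
  x1, x2, x3 ≥ 0.
The cheapest feasible vertex uses only barley bran, fish meal; pea protein is not used. Binding constraints: calcium and crude protein.
Optimal quantities: barley bran = 1.82 kg, fish meal = 1.618 kg.
Hence cost = 0.16·1.82 + 1.45·1.618 = R2.6373.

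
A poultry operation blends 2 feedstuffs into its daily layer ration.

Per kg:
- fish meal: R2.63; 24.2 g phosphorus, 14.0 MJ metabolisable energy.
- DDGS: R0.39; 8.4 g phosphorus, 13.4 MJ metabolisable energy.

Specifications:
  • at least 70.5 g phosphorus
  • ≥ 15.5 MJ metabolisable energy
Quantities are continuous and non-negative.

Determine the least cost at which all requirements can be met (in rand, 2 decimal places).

This is a linear program. Let x1 = kg of fish meal, x2 = kg of DDGS.
min 2.63x1 + 0.39x2 subject to:
  24.2x1 + 8.4x2 ≥ 70.5   (phosphorus)
  14x1 + 13.4x2 ≥ 15.5   (metabolisable energy)
  x1, x2 ≥ 0.
The cheapest feasible vertex uses only DDGS; fish meal is not used. Binding constraint: phosphorus.
So DDGS = 8.393 kg.
Total cost: 0.39·8.393 = 3.2733.

R3.27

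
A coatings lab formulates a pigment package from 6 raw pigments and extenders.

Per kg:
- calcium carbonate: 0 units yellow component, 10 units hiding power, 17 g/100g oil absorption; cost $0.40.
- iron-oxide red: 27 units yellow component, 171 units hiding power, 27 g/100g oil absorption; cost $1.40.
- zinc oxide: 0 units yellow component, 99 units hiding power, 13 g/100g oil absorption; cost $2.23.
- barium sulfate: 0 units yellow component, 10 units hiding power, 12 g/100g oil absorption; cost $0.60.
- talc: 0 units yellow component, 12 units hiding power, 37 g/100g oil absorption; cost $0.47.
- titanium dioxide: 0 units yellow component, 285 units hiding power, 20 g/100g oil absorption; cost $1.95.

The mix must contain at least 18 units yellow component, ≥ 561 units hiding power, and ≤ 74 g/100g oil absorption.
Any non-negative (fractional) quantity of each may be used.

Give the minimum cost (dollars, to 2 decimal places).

$3.99

Let x1 = kg of calcium carbonate, x2 = kg of iron-oxide red, x3 = kg of zinc oxide, x4 = kg of barium sulfate, x5 = kg of talc, x6 = kg of titanium dioxide.
Minimize 0.4x1 + 1.4x2 + 2.23x3 + 0.6x4 + 0.47x5 + 1.95x6 s.t.:
  27x2 ≥ 18   (yellow component)
  10x1 + 171x2 + 99x3 + 10x4 + 12x5 + 285x6 ≥ 561   (hiding power)
  17x1 + 27x2 + 13x3 + 12x4 + 37x5 + 20x6 ≤ 74   (oil absorption)
  x1, x2, x3, x4, x5, x6 ≥ 0.
At the optimum only iron-oxide red, titanium dioxide are positive (calcium carbonate, zinc oxide, barium sulfate, talc = 0). The yellow component and hiding power requirements are met with equality.
Solving gives x2 = 0.6667, x6 = 1.568.
Hence cost = 1.4·0.6667 + 1.95·1.568 = $3.9910.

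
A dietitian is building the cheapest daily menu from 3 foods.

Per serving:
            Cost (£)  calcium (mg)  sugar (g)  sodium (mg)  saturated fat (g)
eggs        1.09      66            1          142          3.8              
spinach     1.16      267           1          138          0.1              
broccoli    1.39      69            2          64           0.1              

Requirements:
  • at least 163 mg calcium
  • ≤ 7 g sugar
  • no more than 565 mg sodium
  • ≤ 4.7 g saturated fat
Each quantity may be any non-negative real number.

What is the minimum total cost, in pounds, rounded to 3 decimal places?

£0.708

Let x1 = servings of eggs, x2 = servings of spinach, x3 = servings of broccoli.
Minimise 1.09x1 + 1.16x2 + 1.39x3 subject to:
  66x1 + 267x2 + 69x3 ≥ 163   (calcium)
  1x1 + 1x2 + 2x3 ≤ 7   (sugar)
  142x1 + 138x2 + 64x3 ≤ 565   (sodium)
  3.8x1 + 0.1x2 + 0.1x3 ≤ 4.7   (saturated fat)
  x1, x2, x3 ≥ 0.
The optimal basis is {spinach}; eggs, broccoli drop out. Binding constraint: calcium.
That vertex is x2 = 0.6105.
Hence cost = 1.16·0.6105 = £0.70818.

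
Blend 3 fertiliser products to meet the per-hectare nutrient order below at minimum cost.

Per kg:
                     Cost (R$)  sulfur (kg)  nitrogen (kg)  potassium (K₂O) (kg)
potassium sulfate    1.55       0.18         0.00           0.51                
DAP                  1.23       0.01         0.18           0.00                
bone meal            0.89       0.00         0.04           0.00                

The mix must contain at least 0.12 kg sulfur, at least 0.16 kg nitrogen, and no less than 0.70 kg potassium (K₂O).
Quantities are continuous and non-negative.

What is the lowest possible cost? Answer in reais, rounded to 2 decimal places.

Set it up as a linear program. Let x1 = kg of potassium sulfate, x2 = kg of DAP, x3 = kg of bone meal.
Minimise 1.55x1 + 1.23x2 + 0.89x3 s.t.:
  0.18x1 + 0.01x2 ≥ 0.12   (sulfur)
  0.18x2 + 0.04x3 ≥ 0.16   (nitrogen)
  0.51x1 ≥ 0.7   (potassium (K₂O))
  x1, x2, x3 ≥ 0.
The minimum-cost mix takes nothing from bone meal — only potassium sulfate, DAP. There the nitrogen and potassium (K₂O) constraints are tight.
Solving gives x1 = 1.373, x2 = 0.8889.
Total cost: 1.55·1.373 + 1.23·0.8889 = 3.2215.

R$3.22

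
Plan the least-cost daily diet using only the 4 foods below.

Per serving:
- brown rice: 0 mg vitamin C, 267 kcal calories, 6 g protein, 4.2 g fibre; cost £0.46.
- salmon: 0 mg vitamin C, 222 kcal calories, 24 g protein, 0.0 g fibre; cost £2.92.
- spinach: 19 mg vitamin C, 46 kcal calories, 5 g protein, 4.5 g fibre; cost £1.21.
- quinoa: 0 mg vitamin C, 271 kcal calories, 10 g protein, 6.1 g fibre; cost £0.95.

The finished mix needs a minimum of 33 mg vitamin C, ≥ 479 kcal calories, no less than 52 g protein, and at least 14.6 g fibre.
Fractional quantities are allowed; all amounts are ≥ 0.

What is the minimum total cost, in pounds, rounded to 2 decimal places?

Let x1 = servings of brown rice, x2 = servings of salmon, x3 = servings of spinach, x4 = servings of quinoa.
Minimize 0.46x1 + 2.92x2 + 1.21x3 + 0.95x4 with:
  19x3 ≥ 33   (vitamin C)
  267x1 + 222x2 + 46x3 + 271x4 ≥ 479   (calories)
  6x1 + 24x2 + 5x3 + 10x4 ≥ 52   (protein)
  4.2x1 + 4.5x3 + 6.1x4 ≥ 14.6   (fibre)
  x1, x2, x3, x4 ≥ 0.
The optimal basis is {brown rice, spinach}; salmon, quinoa drop out. There the vitamin C and protein constraints are tight.
So brown rice = 7.219 servings, spinach = 1.737 servings.
Objective = 0.46·7.219 + 1.21·1.737 = 5.4225.

£5.42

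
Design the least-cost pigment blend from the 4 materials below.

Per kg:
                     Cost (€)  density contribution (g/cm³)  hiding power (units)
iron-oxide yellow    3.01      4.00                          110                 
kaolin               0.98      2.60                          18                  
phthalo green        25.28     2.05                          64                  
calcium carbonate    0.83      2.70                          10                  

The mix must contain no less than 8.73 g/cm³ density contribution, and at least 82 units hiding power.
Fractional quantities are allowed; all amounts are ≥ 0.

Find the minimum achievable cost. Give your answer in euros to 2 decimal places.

€3.61

This is a linear program. Let x1 = kg of iron-oxide yellow, x2 = kg of kaolin, x3 = kg of phthalo green, x4 = kg of calcium carbonate.
min 3.01x1 + 0.98x2 + 25.28x3 + 0.83x4 subject to:
  4x1 + 2.6x2 + 2.05x3 + 2.7x4 ≥ 8.73   (density contribution)
  110x1 + 18x2 + 64x3 + 10x4 ≥ 82   (hiding power)
  x1, x2, x3, x4 ≥ 0.
The cheapest feasible vertex uses only iron-oxide yellow, calcium carbonate; kaolin, phthalo green are not used. There the density contribution and hiding power constraints are tight.
Solving gives x1 = 0.5218, x4 = 2.46.
Total cost: 3.01·0.5218 + 0.83·2.46 = 3.6124.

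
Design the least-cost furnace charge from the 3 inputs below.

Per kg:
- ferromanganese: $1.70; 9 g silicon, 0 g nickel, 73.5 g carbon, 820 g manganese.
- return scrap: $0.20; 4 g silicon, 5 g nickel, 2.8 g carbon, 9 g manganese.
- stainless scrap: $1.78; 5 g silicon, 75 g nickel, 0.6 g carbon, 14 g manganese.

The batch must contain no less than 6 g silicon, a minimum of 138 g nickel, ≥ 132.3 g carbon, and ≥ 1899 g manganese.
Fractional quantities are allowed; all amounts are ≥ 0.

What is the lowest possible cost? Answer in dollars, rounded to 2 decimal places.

$7.16

This is a linear program. Let x1 = kg of ferromanganese, x2 = kg of return scrap, x3 = kg of stainless scrap.
Minimize 1.7x1 + 0.2x2 + 1.78x3 subject to:
  9x1 + 4x2 + 5x3 ≥ 6   (silicon)
  5x2 + 75x3 ≥ 138   (nickel)
  73.5x1 + 2.8x2 + 0.6x3 ≥ 132.3   (carbon)
  820x1 + 9x2 + 14x3 ≥ 1899   (manganese)
  x1, x2, x3 ≥ 0.
The cheapest feasible vertex uses only ferromanganese, stainless scrap; return scrap is not used. Binding constraints: nickel and manganese.
Optimal quantities: ferromanganese = 2.284 kg, stainless scrap = 1.84 kg.
Hence cost = 1.7·2.284 + 1.78·1.84 = $7.1580.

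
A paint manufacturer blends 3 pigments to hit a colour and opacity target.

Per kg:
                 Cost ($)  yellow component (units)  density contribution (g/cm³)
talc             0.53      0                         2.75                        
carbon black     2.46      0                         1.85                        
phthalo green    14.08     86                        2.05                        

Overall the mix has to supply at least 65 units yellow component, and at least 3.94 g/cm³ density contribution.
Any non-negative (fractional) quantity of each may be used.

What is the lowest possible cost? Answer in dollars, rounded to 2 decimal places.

$11.10

Let x1 = kg of talc, x2 = kg of carbon black, x3 = kg of phthalo green.
Minimise 0.53x1 + 2.46x2 + 14.08x3 with:
  86x3 ≥ 65   (yellow component)
  2.75x1 + 1.85x2 + 2.05x3 ≥ 3.94   (density contribution)
  x1, x2, x3 ≥ 0.
At the optimum only talc, phthalo green are positive (carbon black = 0). Binding constraints: yellow component and density contribution.
Solving gives x1 = 0.8693, x3 = 0.7558.
Total cost: 0.53·0.8693 + 14.08·0.7558 = 11.1024.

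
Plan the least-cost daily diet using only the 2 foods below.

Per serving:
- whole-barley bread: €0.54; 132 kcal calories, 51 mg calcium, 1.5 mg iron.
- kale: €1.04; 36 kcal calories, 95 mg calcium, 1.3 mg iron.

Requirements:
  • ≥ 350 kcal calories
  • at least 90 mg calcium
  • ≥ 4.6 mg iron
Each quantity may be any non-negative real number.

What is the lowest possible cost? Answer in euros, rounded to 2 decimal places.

€1.66

Set it up as a linear program. Let x1 = servings of whole-barley bread, x2 = servings of kale.
Minimize 0.54x1 + 1.04x2 subject to:
  132x1 + 36x2 ≥ 350   (calories)
  51x1 + 95x2 ≥ 90   (calcium)
  1.5x1 + 1.3x2 ≥ 4.6   (iron)
  x1, x2 ≥ 0.
The minimum-cost mix takes nothing from kale — only whole-barley bread. Binding constraint: iron.
So whole-barley bread = 3.067 servings.
Objective = 0.54·3.067 = 1.6562.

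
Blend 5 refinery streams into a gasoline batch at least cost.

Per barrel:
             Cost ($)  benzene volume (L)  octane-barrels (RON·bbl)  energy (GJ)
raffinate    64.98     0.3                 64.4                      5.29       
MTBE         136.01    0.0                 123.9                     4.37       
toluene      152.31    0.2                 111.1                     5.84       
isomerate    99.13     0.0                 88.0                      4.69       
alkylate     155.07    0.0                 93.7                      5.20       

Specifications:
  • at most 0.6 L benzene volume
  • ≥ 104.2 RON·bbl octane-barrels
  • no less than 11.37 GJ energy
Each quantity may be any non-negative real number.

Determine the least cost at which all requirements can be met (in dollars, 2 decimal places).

Treat it as an LP. Let x1 = barrels of raffinate, x2 = barrels of MTBE, x3 = barrels of toluene, x4 = barrels of isomerate, x5 = barrels of alkylate.
min 64.98x1 + 136.01x2 + 152.31x3 + 99.13x4 + 155.07x5 subject to:
  0.3x1 + 0.2x3 ≤ 0.6   (benzene volume)
  64.4x1 + 123.9x2 + 111.1x3 + 88x4 + 93.7x5 ≥ 104.2   (octane-barrels)
  5.29x1 + 4.37x2 + 5.84x3 + 4.69x4 + 5.2x5 ≥ 11.37   (energy)
  x1, x2, x3, x4, x5 ≥ 0.
At the optimum only raffinate, isomerate are positive (MTBE, toluene, alkylate = 0). There the benzene volume and energy constraints are tight.
That vertex is x1 = 2, x4 = 0.16844.
Objective = 64.98·2 + 99.13·0.16844 = 146.6575.

$146.66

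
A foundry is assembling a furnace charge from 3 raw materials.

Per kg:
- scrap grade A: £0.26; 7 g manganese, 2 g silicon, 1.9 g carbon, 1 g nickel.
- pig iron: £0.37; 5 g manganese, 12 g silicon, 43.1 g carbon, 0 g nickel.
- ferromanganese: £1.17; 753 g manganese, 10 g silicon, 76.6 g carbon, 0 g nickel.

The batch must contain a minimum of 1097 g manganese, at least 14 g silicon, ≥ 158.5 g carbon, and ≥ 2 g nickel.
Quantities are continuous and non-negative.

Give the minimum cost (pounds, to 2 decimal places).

Let x1 = kg of scrap grade A, x2 = kg of pig iron, x3 = kg of ferromanganese.
min 0.26x1 + 0.37x2 + 1.17x3 s.t.:
  7x1 + 5x2 + 753x3 ≥ 1097   (manganese)
  2x1 + 12x2 + 10x3 ≥ 14   (silicon)
  1.9x1 + 43.1x2 + 76.6x3 ≥ 158.5   (carbon)
  1x1 ≥ 2   (nickel)
  x1, x2, x3 ≥ 0.
The optimal mix uses every input. The manganese, carbon, nickel requirements are met with equality.
Solving gives x1 = 2, x2 = 1.046, x3 = 1.431.
Hence cost = 0.26·2 + 0.37·1.046 + 1.17·1.431 = £2.5813.

£2.58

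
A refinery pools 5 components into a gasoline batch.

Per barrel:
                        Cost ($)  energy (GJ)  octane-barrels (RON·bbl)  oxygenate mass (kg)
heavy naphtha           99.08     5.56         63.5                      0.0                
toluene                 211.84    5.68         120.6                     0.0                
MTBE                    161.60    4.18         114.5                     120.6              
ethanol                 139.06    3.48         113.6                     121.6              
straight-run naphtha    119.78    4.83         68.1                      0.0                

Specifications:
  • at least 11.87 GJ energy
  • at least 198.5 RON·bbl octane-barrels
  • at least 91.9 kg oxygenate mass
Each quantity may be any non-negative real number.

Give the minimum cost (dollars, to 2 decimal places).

Let x1 = barrels of heavy naphtha, x2 = barrels of toluene, x3 = barrels of MTBE, x4 = barrels of ethanol, x5 = barrels of straight-run naphtha.
min 99.08x1 + 211.84x2 + 161.6x3 + 139.06x4 + 119.78x5 subject to:
  5.56x1 + 5.68x2 + 4.18x3 + 3.48x4 + 4.83x5 ≥ 11.87   (energy)
  63.5x1 + 120.6x2 + 114.5x3 + 113.6x4 + 68.1x5 ≥ 198.5   (octane-barrels)
  120.6x3 + 121.6x4 ≥ 91.9   (oxygenate mass)
  x1, x2, x3, x4, x5 ≥ 0.
At the optimum only heavy naphtha, ethanol are positive (toluene, MTBE, straight-run naphtha = 0). There the energy and octane-barrels constraints are tight.
Optimal quantities: heavy naphtha = 1.60154 barrels, ethanol = 0.852129 barrels.
Objective = 99.08·1.60154 + 139.06·0.852129 = 277.1776.

$277.18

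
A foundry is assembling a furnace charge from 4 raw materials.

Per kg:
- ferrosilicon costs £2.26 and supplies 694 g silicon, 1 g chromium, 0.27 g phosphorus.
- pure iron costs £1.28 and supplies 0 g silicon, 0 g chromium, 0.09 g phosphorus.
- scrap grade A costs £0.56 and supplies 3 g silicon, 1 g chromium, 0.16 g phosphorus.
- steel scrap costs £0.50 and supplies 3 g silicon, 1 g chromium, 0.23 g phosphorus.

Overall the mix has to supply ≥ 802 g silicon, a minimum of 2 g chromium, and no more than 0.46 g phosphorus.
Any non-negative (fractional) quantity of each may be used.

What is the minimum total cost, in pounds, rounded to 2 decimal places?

This is a linear program. Let x1 = kg of ferrosilicon, x2 = kg of pure iron, x3 = kg of scrap grade A, x4 = kg of steel scrap.
Minimize 2.26x1 + 1.28x2 + 0.56x3 + 0.5x4 subject to:
  694x1 + 3x3 + 3x4 ≥ 802   (silicon)
  1x1 + 1x3 + 1x4 ≥ 2   (chromium)
  0.27x1 + 0.09x2 + 0.16x3 + 0.23x4 ≤ 0.46   (phosphorus)
  x1, x2, x3, x4 ≥ 0.
The optimal basis is {ferrosilicon, scrap grade A, steel scrap}; pure iron drops out. The silicon, chromium, phosphorus requirements are met with equality.
Optimal quantities: ferrosilicon = 1.152 kg, scrap grade A = 0.6583 kg, steel scrap = 0.1898 kg.
Cost = 2.26·1.152 + 0.56·0.6583 + 0.5·0.1898 = 3.0671.

£3.07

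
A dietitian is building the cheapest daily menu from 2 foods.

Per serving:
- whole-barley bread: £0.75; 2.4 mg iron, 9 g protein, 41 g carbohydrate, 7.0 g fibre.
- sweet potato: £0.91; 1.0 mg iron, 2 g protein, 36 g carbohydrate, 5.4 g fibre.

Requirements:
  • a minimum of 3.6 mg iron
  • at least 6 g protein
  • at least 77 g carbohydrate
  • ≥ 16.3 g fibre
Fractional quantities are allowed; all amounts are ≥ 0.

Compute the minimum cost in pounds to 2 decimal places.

£1.75

This is a linear program. Let x1 = servings of whole-barley bread, x2 = servings of sweet potato.
Minimize 0.75x1 + 0.91x2 subject to:
  2.4x1 + 1x2 ≥ 3.6   (iron)
  9x1 + 2x2 ≥ 6   (protein)
  41x1 + 36x2 ≥ 77   (carbohydrate)
  7x1 + 5.4x2 ≥ 16.3   (fibre)
  x1, x2 ≥ 0.
The minimum-cost mix takes nothing from sweet potato — only whole-barley bread. Binding constraint: fibre.
Optimal quantities: whole-barley bread = 2.329 servings.
Hence cost = 0.75·2.329 = £1.7468.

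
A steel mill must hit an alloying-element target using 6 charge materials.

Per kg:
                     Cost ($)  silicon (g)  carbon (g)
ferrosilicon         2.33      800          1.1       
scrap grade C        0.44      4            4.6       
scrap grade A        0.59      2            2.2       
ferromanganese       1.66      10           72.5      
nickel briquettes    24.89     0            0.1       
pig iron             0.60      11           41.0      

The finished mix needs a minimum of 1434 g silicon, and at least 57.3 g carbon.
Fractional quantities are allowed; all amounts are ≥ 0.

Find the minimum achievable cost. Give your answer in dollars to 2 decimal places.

Let x1 = kg of ferrosilicon, x2 = kg of scrap grade C, x3 = kg of scrap grade A, x4 = kg of ferromanganese, x5 = kg of nickel briquettes, x6 = kg of pig iron.
min 2.33x1 + 0.44x2 + 0.59x3 + 1.66x4 + 24.89x5 + 0.6x6 with:
  800x1 + 4x2 + 2x3 + 10x4 + 11x6 ≥ 1434   (silicon)
  1.1x1 + 4.6x2 + 2.2x3 + 72.5x4 + 0.1x5 + 41x6 ≥ 57.3   (carbon)
  x1, x2, x3, x4, x5, x6 ≥ 0.
The cheapest feasible vertex uses only ferrosilicon, pig iron; scrap grade C, scrap grade A, ferromanganese, nickel briquettes are not used. There the silicon and carbon constraints are tight.
So ferrosilicon = 1.774 kg, pig iron = 1.35 kg.
Hence cost = 2.33·1.774 + 0.6·1.35 = $4.9434.

$4.94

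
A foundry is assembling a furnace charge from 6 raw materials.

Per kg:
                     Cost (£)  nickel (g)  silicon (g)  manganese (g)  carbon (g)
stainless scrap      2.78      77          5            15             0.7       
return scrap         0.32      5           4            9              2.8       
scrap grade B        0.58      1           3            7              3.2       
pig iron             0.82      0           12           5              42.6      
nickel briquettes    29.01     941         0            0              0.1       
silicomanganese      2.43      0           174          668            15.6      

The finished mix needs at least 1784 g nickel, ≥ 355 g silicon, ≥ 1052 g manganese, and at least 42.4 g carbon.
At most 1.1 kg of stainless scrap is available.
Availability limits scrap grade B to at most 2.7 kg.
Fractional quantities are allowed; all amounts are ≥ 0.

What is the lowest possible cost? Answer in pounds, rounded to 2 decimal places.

£60.12

Let x1 = kg of stainless scrap, x2 = kg of return scrap, x3 = kg of scrap grade B, x4 = kg of pig iron, x5 = kg of nickel briquettes, x6 = kg of silicomanganese.
Minimise 2.78x1 + 0.32x2 + 0.58x3 + 0.82x4 + 29.01x5 + 2.43x6 with:
  77x1 + 5x2 + 1x3 + 941x5 ≥ 1784   (nickel)
  5x1 + 4x2 + 3x3 + 12x4 + 174x6 ≥ 355   (silicon)
  15x1 + 9x2 + 7x3 + 5x4 + 668x6 ≥ 1052   (manganese)
  0.7x1 + 2.8x2 + 3.2x3 + 42.6x4 + 0.1x5 + 15.6x6 ≥ 42.4   (carbon)
  x1 ≤ 1.1
  x3 ≤ 2.7
  x1, x2, x3, x4, x5, x6 ≥ 0.
The minimum-cost mix takes nothing from stainless scrap, return scrap, scrap grade B — only pig iron, nickel briquettes, silicomanganese. Binding constraints: nickel, silicon, carbon.
Solving gives x4 = 0.25, x5 = 1.896, x6 = 2.023.
Objective = 0.82·0.25 + 29.01·1.896 + 2.43·2.023 = 60.1239.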